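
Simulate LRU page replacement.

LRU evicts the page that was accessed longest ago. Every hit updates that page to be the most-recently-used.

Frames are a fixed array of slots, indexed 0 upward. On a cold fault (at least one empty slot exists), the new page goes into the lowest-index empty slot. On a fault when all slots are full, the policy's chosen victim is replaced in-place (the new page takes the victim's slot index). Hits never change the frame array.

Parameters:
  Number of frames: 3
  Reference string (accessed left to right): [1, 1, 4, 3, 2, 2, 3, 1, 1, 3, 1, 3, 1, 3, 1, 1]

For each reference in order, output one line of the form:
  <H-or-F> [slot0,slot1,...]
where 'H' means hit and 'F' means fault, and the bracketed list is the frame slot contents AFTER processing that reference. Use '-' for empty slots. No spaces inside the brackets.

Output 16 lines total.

F [1,-,-]
H [1,-,-]
F [1,4,-]
F [1,4,3]
F [2,4,3]
H [2,4,3]
H [2,4,3]
F [2,1,3]
H [2,1,3]
H [2,1,3]
H [2,1,3]
H [2,1,3]
H [2,1,3]
H [2,1,3]
H [2,1,3]
H [2,1,3]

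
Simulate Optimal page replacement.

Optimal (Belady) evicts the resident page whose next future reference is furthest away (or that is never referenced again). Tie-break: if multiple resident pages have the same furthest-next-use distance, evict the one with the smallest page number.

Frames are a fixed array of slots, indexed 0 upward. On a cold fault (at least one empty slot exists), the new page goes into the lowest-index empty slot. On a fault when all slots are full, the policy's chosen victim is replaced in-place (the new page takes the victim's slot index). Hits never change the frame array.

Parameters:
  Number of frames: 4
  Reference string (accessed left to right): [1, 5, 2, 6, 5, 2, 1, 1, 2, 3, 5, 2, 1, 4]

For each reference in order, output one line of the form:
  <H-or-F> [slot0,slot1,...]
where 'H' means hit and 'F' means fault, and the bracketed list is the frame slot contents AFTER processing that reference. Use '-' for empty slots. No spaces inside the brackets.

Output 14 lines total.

F [1,-,-,-]
F [1,5,-,-]
F [1,5,2,-]
F [1,5,2,6]
H [1,5,2,6]
H [1,5,2,6]
H [1,5,2,6]
H [1,5,2,6]
H [1,5,2,6]
F [1,5,2,3]
H [1,5,2,3]
H [1,5,2,3]
H [1,5,2,3]
F [4,5,2,3]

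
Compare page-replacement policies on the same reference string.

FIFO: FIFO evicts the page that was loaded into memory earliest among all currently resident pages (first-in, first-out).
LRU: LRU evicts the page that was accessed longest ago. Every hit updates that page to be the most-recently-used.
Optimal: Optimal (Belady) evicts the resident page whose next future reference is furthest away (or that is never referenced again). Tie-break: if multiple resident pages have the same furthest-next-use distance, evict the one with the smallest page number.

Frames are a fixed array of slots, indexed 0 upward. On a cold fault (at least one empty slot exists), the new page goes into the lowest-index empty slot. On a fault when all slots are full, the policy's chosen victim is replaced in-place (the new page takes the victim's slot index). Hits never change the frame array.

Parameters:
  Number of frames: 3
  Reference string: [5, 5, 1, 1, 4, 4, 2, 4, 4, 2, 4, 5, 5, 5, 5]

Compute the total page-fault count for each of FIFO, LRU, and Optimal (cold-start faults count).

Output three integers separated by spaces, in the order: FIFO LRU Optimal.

Answer: 5 5 4

Derivation:
--- FIFO ---
  step 0: ref 5 -> FAULT, frames=[5,-,-] (faults so far: 1)
  step 1: ref 5 -> HIT, frames=[5,-,-] (faults so far: 1)
  step 2: ref 1 -> FAULT, frames=[5,1,-] (faults so far: 2)
  step 3: ref 1 -> HIT, frames=[5,1,-] (faults so far: 2)
  step 4: ref 4 -> FAULT, frames=[5,1,4] (faults so far: 3)
  step 5: ref 4 -> HIT, frames=[5,1,4] (faults so far: 3)
  step 6: ref 2 -> FAULT, evict 5, frames=[2,1,4] (faults so far: 4)
  step 7: ref 4 -> HIT, frames=[2,1,4] (faults so far: 4)
  step 8: ref 4 -> HIT, frames=[2,1,4] (faults so far: 4)
  step 9: ref 2 -> HIT, frames=[2,1,4] (faults so far: 4)
  step 10: ref 4 -> HIT, frames=[2,1,4] (faults so far: 4)
  step 11: ref 5 -> FAULT, evict 1, frames=[2,5,4] (faults so far: 5)
  step 12: ref 5 -> HIT, frames=[2,5,4] (faults so far: 5)
  step 13: ref 5 -> HIT, frames=[2,5,4] (faults so far: 5)
  step 14: ref 5 -> HIT, frames=[2,5,4] (faults so far: 5)
  FIFO total faults: 5
--- LRU ---
  step 0: ref 5 -> FAULT, frames=[5,-,-] (faults so far: 1)
  step 1: ref 5 -> HIT, frames=[5,-,-] (faults so far: 1)
  step 2: ref 1 -> FAULT, frames=[5,1,-] (faults so far: 2)
  step 3: ref 1 -> HIT, frames=[5,1,-] (faults so far: 2)
  step 4: ref 4 -> FAULT, frames=[5,1,4] (faults so far: 3)
  step 5: ref 4 -> HIT, frames=[5,1,4] (faults so far: 3)
  step 6: ref 2 -> FAULT, evict 5, frames=[2,1,4] (faults so far: 4)
  step 7: ref 4 -> HIT, frames=[2,1,4] (faults so far: 4)
  step 8: ref 4 -> HIT, frames=[2,1,4] (faults so far: 4)
  step 9: ref 2 -> HIT, frames=[2,1,4] (faults so far: 4)
  step 10: ref 4 -> HIT, frames=[2,1,4] (faults so far: 4)
  step 11: ref 5 -> FAULT, evict 1, frames=[2,5,4] (faults so far: 5)
  step 12: ref 5 -> HIT, frames=[2,5,4] (faults so far: 5)
  step 13: ref 5 -> HIT, frames=[2,5,4] (faults so far: 5)
  step 14: ref 5 -> HIT, frames=[2,5,4] (faults so far: 5)
  LRU total faults: 5
--- Optimal ---
  step 0: ref 5 -> FAULT, frames=[5,-,-] (faults so far: 1)
  step 1: ref 5 -> HIT, frames=[5,-,-] (faults so far: 1)
  step 2: ref 1 -> FAULT, frames=[5,1,-] (faults so far: 2)
  step 3: ref 1 -> HIT, frames=[5,1,-] (faults so far: 2)
  step 4: ref 4 -> FAULT, frames=[5,1,4] (faults so far: 3)
  step 5: ref 4 -> HIT, frames=[5,1,4] (faults so far: 3)
  step 6: ref 2 -> FAULT, evict 1, frames=[5,2,4] (faults so far: 4)
  step 7: ref 4 -> HIT, frames=[5,2,4] (faults so far: 4)
  step 8: ref 4 -> HIT, frames=[5,2,4] (faults so far: 4)
  step 9: ref 2 -> HIT, frames=[5,2,4] (faults so far: 4)
  step 10: ref 4 -> HIT, frames=[5,2,4] (faults so far: 4)
  step 11: ref 5 -> HIT, frames=[5,2,4] (faults so far: 4)
  step 12: ref 5 -> HIT, frames=[5,2,4] (faults so far: 4)
  step 13: ref 5 -> HIT, frames=[5,2,4] (faults so far: 4)
  step 14: ref 5 -> HIT, frames=[5,2,4] (faults so far: 4)
  Optimal total faults: 4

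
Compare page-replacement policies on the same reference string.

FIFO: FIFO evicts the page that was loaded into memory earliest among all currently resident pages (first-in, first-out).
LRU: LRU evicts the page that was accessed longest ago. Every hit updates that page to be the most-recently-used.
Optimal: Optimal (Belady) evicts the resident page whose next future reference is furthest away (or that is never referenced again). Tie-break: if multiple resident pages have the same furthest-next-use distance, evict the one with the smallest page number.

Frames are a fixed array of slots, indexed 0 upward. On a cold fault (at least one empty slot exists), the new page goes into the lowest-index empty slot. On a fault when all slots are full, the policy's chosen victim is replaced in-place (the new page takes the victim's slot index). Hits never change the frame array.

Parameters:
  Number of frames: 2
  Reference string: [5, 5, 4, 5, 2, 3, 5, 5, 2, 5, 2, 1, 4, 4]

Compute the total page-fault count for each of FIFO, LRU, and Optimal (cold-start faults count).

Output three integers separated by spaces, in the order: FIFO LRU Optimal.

--- FIFO ---
  step 0: ref 5 -> FAULT, frames=[5,-] (faults so far: 1)
  step 1: ref 5 -> HIT, frames=[5,-] (faults so far: 1)
  step 2: ref 4 -> FAULT, frames=[5,4] (faults so far: 2)
  step 3: ref 5 -> HIT, frames=[5,4] (faults so far: 2)
  step 4: ref 2 -> FAULT, evict 5, frames=[2,4] (faults so far: 3)
  step 5: ref 3 -> FAULT, evict 4, frames=[2,3] (faults so far: 4)
  step 6: ref 5 -> FAULT, evict 2, frames=[5,3] (faults so far: 5)
  step 7: ref 5 -> HIT, frames=[5,3] (faults so far: 5)
  step 8: ref 2 -> FAULT, evict 3, frames=[5,2] (faults so far: 6)
  step 9: ref 5 -> HIT, frames=[5,2] (faults so far: 6)
  step 10: ref 2 -> HIT, frames=[5,2] (faults so far: 6)
  step 11: ref 1 -> FAULT, evict 5, frames=[1,2] (faults so far: 7)
  step 12: ref 4 -> FAULT, evict 2, frames=[1,4] (faults so far: 8)
  step 13: ref 4 -> HIT, frames=[1,4] (faults so far: 8)
  FIFO total faults: 8
--- LRU ---
  step 0: ref 5 -> FAULT, frames=[5,-] (faults so far: 1)
  step 1: ref 5 -> HIT, frames=[5,-] (faults so far: 1)
  step 2: ref 4 -> FAULT, frames=[5,4] (faults so far: 2)
  step 3: ref 5 -> HIT, frames=[5,4] (faults so far: 2)
  step 4: ref 2 -> FAULT, evict 4, frames=[5,2] (faults so far: 3)
  step 5: ref 3 -> FAULT, evict 5, frames=[3,2] (faults so far: 4)
  step 6: ref 5 -> FAULT, evict 2, frames=[3,5] (faults so far: 5)
  step 7: ref 5 -> HIT, frames=[3,5] (faults so far: 5)
  step 8: ref 2 -> FAULT, evict 3, frames=[2,5] (faults so far: 6)
  step 9: ref 5 -> HIT, frames=[2,5] (faults so far: 6)
  step 10: ref 2 -> HIT, frames=[2,5] (faults so far: 6)
  step 11: ref 1 -> FAULT, evict 5, frames=[2,1] (faults so far: 7)
  step 12: ref 4 -> FAULT, evict 2, frames=[4,1] (faults so far: 8)
  step 13: ref 4 -> HIT, frames=[4,1] (faults so far: 8)
  LRU total faults: 8
--- Optimal ---
  step 0: ref 5 -> FAULT, frames=[5,-] (faults so far: 1)
  step 1: ref 5 -> HIT, frames=[5,-] (faults so far: 1)
  step 2: ref 4 -> FAULT, frames=[5,4] (faults so far: 2)
  step 3: ref 5 -> HIT, frames=[5,4] (faults so far: 2)
  step 4: ref 2 -> FAULT, evict 4, frames=[5,2] (faults so far: 3)
  step 5: ref 3 -> FAULT, evict 2, frames=[5,3] (faults so far: 4)
  step 6: ref 5 -> HIT, frames=[5,3] (faults so far: 4)
  step 7: ref 5 -> HIT, frames=[5,3] (faults so far: 4)
  step 8: ref 2 -> FAULT, evict 3, frames=[5,2] (faults so far: 5)
  step 9: ref 5 -> HIT, frames=[5,2] (faults so far: 5)
  step 10: ref 2 -> HIT, frames=[5,2] (faults so far: 5)
  step 11: ref 1 -> FAULT, evict 2, frames=[5,1] (faults so far: 6)
  step 12: ref 4 -> FAULT, evict 1, frames=[5,4] (faults so far: 7)
  step 13: ref 4 -> HIT, frames=[5,4] (faults so far: 7)
  Optimal total faults: 7

Answer: 8 8 7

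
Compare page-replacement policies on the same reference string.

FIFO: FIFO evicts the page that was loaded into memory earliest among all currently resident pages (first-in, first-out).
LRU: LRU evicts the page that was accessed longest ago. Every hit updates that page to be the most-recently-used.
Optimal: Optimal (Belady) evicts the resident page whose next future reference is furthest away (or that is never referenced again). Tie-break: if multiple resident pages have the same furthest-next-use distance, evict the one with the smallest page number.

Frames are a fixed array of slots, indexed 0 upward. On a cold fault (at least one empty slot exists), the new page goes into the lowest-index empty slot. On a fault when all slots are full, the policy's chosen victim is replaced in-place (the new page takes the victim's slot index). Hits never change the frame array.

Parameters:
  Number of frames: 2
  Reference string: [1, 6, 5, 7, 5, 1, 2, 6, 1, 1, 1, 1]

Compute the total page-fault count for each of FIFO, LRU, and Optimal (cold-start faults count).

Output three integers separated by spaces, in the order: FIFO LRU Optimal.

Answer: 8 8 7

Derivation:
--- FIFO ---
  step 0: ref 1 -> FAULT, frames=[1,-] (faults so far: 1)
  step 1: ref 6 -> FAULT, frames=[1,6] (faults so far: 2)
  step 2: ref 5 -> FAULT, evict 1, frames=[5,6] (faults so far: 3)
  step 3: ref 7 -> FAULT, evict 6, frames=[5,7] (faults so far: 4)
  step 4: ref 5 -> HIT, frames=[5,7] (faults so far: 4)
  step 5: ref 1 -> FAULT, evict 5, frames=[1,7] (faults so far: 5)
  step 6: ref 2 -> FAULT, evict 7, frames=[1,2] (faults so far: 6)
  step 7: ref 6 -> FAULT, evict 1, frames=[6,2] (faults so far: 7)
  step 8: ref 1 -> FAULT, evict 2, frames=[6,1] (faults so far: 8)
  step 9: ref 1 -> HIT, frames=[6,1] (faults so far: 8)
  step 10: ref 1 -> HIT, frames=[6,1] (faults so far: 8)
  step 11: ref 1 -> HIT, frames=[6,1] (faults so far: 8)
  FIFO total faults: 8
--- LRU ---
  step 0: ref 1 -> FAULT, frames=[1,-] (faults so far: 1)
  step 1: ref 6 -> FAULT, frames=[1,6] (faults so far: 2)
  step 2: ref 5 -> FAULT, evict 1, frames=[5,6] (faults so far: 3)
  step 3: ref 7 -> FAULT, evict 6, frames=[5,7] (faults so far: 4)
  step 4: ref 5 -> HIT, frames=[5,7] (faults so far: 4)
  step 5: ref 1 -> FAULT, evict 7, frames=[5,1] (faults so far: 5)
  step 6: ref 2 -> FAULT, evict 5, frames=[2,1] (faults so far: 6)
  step 7: ref 6 -> FAULT, evict 1, frames=[2,6] (faults so far: 7)
  step 8: ref 1 -> FAULT, evict 2, frames=[1,6] (faults so far: 8)
  step 9: ref 1 -> HIT, frames=[1,6] (faults so far: 8)
  step 10: ref 1 -> HIT, frames=[1,6] (faults so far: 8)
  step 11: ref 1 -> HIT, frames=[1,6] (faults so far: 8)
  LRU total faults: 8
--- Optimal ---
  step 0: ref 1 -> FAULT, frames=[1,-] (faults so far: 1)
  step 1: ref 6 -> FAULT, frames=[1,6] (faults so far: 2)
  step 2: ref 5 -> FAULT, evict 6, frames=[1,5] (faults so far: 3)
  step 3: ref 7 -> FAULT, evict 1, frames=[7,5] (faults so far: 4)
  step 4: ref 5 -> HIT, frames=[7,5] (faults so far: 4)
  step 5: ref 1 -> FAULT, evict 5, frames=[7,1] (faults so far: 5)
  step 6: ref 2 -> FAULT, evict 7, frames=[2,1] (faults so far: 6)
  step 7: ref 6 -> FAULT, evict 2, frames=[6,1] (faults so far: 7)
  step 8: ref 1 -> HIT, frames=[6,1] (faults so far: 7)
  step 9: ref 1 -> HIT, frames=[6,1] (faults so far: 7)
  step 10: ref 1 -> HIT, frames=[6,1] (faults so far: 7)
  step 11: ref 1 -> HIT, frames=[6,1] (faults so far: 7)
  Optimal total faults: 7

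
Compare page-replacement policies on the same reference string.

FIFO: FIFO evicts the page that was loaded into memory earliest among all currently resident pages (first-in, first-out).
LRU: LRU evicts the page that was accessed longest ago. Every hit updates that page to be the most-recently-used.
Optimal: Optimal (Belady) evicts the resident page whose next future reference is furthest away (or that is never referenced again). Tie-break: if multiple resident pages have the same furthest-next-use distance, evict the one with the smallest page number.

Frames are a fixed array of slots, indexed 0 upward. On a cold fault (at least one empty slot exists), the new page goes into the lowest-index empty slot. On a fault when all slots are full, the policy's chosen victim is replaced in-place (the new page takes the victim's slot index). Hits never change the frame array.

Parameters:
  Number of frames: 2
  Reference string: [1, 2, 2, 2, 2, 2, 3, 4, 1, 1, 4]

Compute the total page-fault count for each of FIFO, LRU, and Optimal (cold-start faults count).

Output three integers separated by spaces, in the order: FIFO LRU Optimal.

--- FIFO ---
  step 0: ref 1 -> FAULT, frames=[1,-] (faults so far: 1)
  step 1: ref 2 -> FAULT, frames=[1,2] (faults so far: 2)
  step 2: ref 2 -> HIT, frames=[1,2] (faults so far: 2)
  step 3: ref 2 -> HIT, frames=[1,2] (faults so far: 2)
  step 4: ref 2 -> HIT, frames=[1,2] (faults so far: 2)
  step 5: ref 2 -> HIT, frames=[1,2] (faults so far: 2)
  step 6: ref 3 -> FAULT, evict 1, frames=[3,2] (faults so far: 3)
  step 7: ref 4 -> FAULT, evict 2, frames=[3,4] (faults so far: 4)
  step 8: ref 1 -> FAULT, evict 3, frames=[1,4] (faults so far: 5)
  step 9: ref 1 -> HIT, frames=[1,4] (faults so far: 5)
  step 10: ref 4 -> HIT, frames=[1,4] (faults so far: 5)
  FIFO total faults: 5
--- LRU ---
  step 0: ref 1 -> FAULT, frames=[1,-] (faults so far: 1)
  step 1: ref 2 -> FAULT, frames=[1,2] (faults so far: 2)
  step 2: ref 2 -> HIT, frames=[1,2] (faults so far: 2)
  step 3: ref 2 -> HIT, frames=[1,2] (faults so far: 2)
  step 4: ref 2 -> HIT, frames=[1,2] (faults so far: 2)
  step 5: ref 2 -> HIT, frames=[1,2] (faults so far: 2)
  step 6: ref 3 -> FAULT, evict 1, frames=[3,2] (faults so far: 3)
  step 7: ref 4 -> FAULT, evict 2, frames=[3,4] (faults so far: 4)
  step 8: ref 1 -> FAULT, evict 3, frames=[1,4] (faults so far: 5)
  step 9: ref 1 -> HIT, frames=[1,4] (faults so far: 5)
  step 10: ref 4 -> HIT, frames=[1,4] (faults so far: 5)
  LRU total faults: 5
--- Optimal ---
  step 0: ref 1 -> FAULT, frames=[1,-] (faults so far: 1)
  step 1: ref 2 -> FAULT, frames=[1,2] (faults so far: 2)
  step 2: ref 2 -> HIT, frames=[1,2] (faults so far: 2)
  step 3: ref 2 -> HIT, frames=[1,2] (faults so far: 2)
  step 4: ref 2 -> HIT, frames=[1,2] (faults so far: 2)
  step 5: ref 2 -> HIT, frames=[1,2] (faults so far: 2)
  step 6: ref 3 -> FAULT, evict 2, frames=[1,3] (faults so far: 3)
  step 7: ref 4 -> FAULT, evict 3, frames=[1,4] (faults so far: 4)
  step 8: ref 1 -> HIT, frames=[1,4] (faults so far: 4)
  step 9: ref 1 -> HIT, frames=[1,4] (faults so far: 4)
  step 10: ref 4 -> HIT, frames=[1,4] (faults so far: 4)
  Optimal total faults: 4

Answer: 5 5 4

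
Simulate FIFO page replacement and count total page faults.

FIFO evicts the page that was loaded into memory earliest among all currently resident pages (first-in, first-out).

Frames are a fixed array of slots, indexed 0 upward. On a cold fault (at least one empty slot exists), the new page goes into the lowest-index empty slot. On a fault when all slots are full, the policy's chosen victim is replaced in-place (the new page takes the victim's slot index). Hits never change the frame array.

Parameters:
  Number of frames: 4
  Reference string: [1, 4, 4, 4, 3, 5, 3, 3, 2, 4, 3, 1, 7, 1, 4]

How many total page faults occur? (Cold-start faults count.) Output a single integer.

Step 0: ref 1 → FAULT, frames=[1,-,-,-]
Step 1: ref 4 → FAULT, frames=[1,4,-,-]
Step 2: ref 4 → HIT, frames=[1,4,-,-]
Step 3: ref 4 → HIT, frames=[1,4,-,-]
Step 4: ref 3 → FAULT, frames=[1,4,3,-]
Step 5: ref 5 → FAULT, frames=[1,4,3,5]
Step 6: ref 3 → HIT, frames=[1,4,3,5]
Step 7: ref 3 → HIT, frames=[1,4,3,5]
Step 8: ref 2 → FAULT (evict 1), frames=[2,4,3,5]
Step 9: ref 4 → HIT, frames=[2,4,3,5]
Step 10: ref 3 → HIT, frames=[2,4,3,5]
Step 11: ref 1 → FAULT (evict 4), frames=[2,1,3,5]
Step 12: ref 7 → FAULT (evict 3), frames=[2,1,7,5]
Step 13: ref 1 → HIT, frames=[2,1,7,5]
Step 14: ref 4 → FAULT (evict 5), frames=[2,1,7,4]
Total faults: 8

Answer: 8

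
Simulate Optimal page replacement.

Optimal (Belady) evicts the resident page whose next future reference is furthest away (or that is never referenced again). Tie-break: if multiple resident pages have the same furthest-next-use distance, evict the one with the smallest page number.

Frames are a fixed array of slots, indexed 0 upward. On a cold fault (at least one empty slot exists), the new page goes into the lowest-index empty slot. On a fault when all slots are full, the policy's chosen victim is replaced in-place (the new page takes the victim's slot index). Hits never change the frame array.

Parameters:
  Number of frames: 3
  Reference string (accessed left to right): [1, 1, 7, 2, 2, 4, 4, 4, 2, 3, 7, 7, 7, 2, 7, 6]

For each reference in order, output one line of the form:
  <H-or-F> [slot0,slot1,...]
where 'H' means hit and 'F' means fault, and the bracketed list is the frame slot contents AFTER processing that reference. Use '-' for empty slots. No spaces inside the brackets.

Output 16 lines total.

F [1,-,-]
H [1,-,-]
F [1,7,-]
F [1,7,2]
H [1,7,2]
F [4,7,2]
H [4,7,2]
H [4,7,2]
H [4,7,2]
F [3,7,2]
H [3,7,2]
H [3,7,2]
H [3,7,2]
H [3,7,2]
H [3,7,2]
F [3,7,6]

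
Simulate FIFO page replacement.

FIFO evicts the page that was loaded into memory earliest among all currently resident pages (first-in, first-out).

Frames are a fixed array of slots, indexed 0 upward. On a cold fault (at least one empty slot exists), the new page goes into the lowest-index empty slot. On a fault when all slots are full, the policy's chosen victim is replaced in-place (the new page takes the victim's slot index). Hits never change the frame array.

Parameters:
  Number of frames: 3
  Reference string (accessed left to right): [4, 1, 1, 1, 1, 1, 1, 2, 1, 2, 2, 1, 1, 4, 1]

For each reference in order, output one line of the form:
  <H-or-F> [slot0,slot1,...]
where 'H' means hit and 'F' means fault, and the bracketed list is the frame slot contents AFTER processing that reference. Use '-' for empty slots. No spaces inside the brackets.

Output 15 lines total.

F [4,-,-]
F [4,1,-]
H [4,1,-]
H [4,1,-]
H [4,1,-]
H [4,1,-]
H [4,1,-]
F [4,1,2]
H [4,1,2]
H [4,1,2]
H [4,1,2]
H [4,1,2]
H [4,1,2]
H [4,1,2]
H [4,1,2]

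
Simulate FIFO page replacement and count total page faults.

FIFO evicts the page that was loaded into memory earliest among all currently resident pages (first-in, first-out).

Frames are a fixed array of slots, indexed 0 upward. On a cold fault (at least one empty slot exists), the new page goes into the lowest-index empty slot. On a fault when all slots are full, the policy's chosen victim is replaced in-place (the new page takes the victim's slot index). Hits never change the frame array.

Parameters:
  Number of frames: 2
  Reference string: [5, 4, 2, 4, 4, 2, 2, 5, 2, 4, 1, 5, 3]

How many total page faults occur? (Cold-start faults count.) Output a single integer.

Step 0: ref 5 → FAULT, frames=[5,-]
Step 1: ref 4 → FAULT, frames=[5,4]
Step 2: ref 2 → FAULT (evict 5), frames=[2,4]
Step 3: ref 4 → HIT, frames=[2,4]
Step 4: ref 4 → HIT, frames=[2,4]
Step 5: ref 2 → HIT, frames=[2,4]
Step 6: ref 2 → HIT, frames=[2,4]
Step 7: ref 5 → FAULT (evict 4), frames=[2,5]
Step 8: ref 2 → HIT, frames=[2,5]
Step 9: ref 4 → FAULT (evict 2), frames=[4,5]
Step 10: ref 1 → FAULT (evict 5), frames=[4,1]
Step 11: ref 5 → FAULT (evict 4), frames=[5,1]
Step 12: ref 3 → FAULT (evict 1), frames=[5,3]
Total faults: 8

Answer: 8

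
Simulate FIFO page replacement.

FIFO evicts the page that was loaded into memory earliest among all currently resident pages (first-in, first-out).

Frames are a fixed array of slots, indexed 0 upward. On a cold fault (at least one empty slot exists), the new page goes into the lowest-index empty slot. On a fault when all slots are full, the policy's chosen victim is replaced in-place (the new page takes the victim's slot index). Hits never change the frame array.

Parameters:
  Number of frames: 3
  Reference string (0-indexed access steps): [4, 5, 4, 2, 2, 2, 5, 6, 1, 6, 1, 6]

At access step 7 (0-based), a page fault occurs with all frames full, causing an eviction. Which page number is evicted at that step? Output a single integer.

Answer: 4

Derivation:
Step 0: ref 4 -> FAULT, frames=[4,-,-]
Step 1: ref 5 -> FAULT, frames=[4,5,-]
Step 2: ref 4 -> HIT, frames=[4,5,-]
Step 3: ref 2 -> FAULT, frames=[4,5,2]
Step 4: ref 2 -> HIT, frames=[4,5,2]
Step 5: ref 2 -> HIT, frames=[4,5,2]
Step 6: ref 5 -> HIT, frames=[4,5,2]
Step 7: ref 6 -> FAULT, evict 4, frames=[6,5,2]
At step 7: evicted page 4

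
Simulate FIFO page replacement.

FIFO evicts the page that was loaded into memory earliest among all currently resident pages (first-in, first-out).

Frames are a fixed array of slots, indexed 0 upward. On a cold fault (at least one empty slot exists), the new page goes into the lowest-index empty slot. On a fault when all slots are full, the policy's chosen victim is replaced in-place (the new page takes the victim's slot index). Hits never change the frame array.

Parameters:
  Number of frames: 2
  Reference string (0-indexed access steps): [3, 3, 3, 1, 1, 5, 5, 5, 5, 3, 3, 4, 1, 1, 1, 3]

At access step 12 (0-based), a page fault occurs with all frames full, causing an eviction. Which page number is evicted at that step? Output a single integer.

Answer: 3

Derivation:
Step 0: ref 3 -> FAULT, frames=[3,-]
Step 1: ref 3 -> HIT, frames=[3,-]
Step 2: ref 3 -> HIT, frames=[3,-]
Step 3: ref 1 -> FAULT, frames=[3,1]
Step 4: ref 1 -> HIT, frames=[3,1]
Step 5: ref 5 -> FAULT, evict 3, frames=[5,1]
Step 6: ref 5 -> HIT, frames=[5,1]
Step 7: ref 5 -> HIT, frames=[5,1]
Step 8: ref 5 -> HIT, frames=[5,1]
Step 9: ref 3 -> FAULT, evict 1, frames=[5,3]
Step 10: ref 3 -> HIT, frames=[5,3]
Step 11: ref 4 -> FAULT, evict 5, frames=[4,3]
Step 12: ref 1 -> FAULT, evict 3, frames=[4,1]
At step 12: evicted page 3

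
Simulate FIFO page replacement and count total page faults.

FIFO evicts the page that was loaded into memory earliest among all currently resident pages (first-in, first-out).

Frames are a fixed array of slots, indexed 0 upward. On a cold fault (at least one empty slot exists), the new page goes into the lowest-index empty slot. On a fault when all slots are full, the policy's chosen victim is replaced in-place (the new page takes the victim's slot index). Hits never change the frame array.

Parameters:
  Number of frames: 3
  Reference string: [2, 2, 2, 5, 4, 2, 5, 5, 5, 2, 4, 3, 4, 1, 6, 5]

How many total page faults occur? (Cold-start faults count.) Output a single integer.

Step 0: ref 2 → FAULT, frames=[2,-,-]
Step 1: ref 2 → HIT, frames=[2,-,-]
Step 2: ref 2 → HIT, frames=[2,-,-]
Step 3: ref 5 → FAULT, frames=[2,5,-]
Step 4: ref 4 → FAULT, frames=[2,5,4]
Step 5: ref 2 → HIT, frames=[2,5,4]
Step 6: ref 5 → HIT, frames=[2,5,4]
Step 7: ref 5 → HIT, frames=[2,5,4]
Step 8: ref 5 → HIT, frames=[2,5,4]
Step 9: ref 2 → HIT, frames=[2,5,4]
Step 10: ref 4 → HIT, frames=[2,5,4]
Step 11: ref 3 → FAULT (evict 2), frames=[3,5,4]
Step 12: ref 4 → HIT, frames=[3,5,4]
Step 13: ref 1 → FAULT (evict 5), frames=[3,1,4]
Step 14: ref 6 → FAULT (evict 4), frames=[3,1,6]
Step 15: ref 5 → FAULT (evict 3), frames=[5,1,6]
Total faults: 7

Answer: 7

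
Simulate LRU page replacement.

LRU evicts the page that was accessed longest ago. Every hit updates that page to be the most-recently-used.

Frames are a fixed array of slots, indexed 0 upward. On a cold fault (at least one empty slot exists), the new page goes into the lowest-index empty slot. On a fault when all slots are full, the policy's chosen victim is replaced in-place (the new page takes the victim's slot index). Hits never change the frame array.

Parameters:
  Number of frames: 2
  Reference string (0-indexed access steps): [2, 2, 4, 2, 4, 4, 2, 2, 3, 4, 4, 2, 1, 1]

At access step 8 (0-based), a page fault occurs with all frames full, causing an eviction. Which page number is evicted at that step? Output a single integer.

Answer: 4

Derivation:
Step 0: ref 2 -> FAULT, frames=[2,-]
Step 1: ref 2 -> HIT, frames=[2,-]
Step 2: ref 4 -> FAULT, frames=[2,4]
Step 3: ref 2 -> HIT, frames=[2,4]
Step 4: ref 4 -> HIT, frames=[2,4]
Step 5: ref 4 -> HIT, frames=[2,4]
Step 6: ref 2 -> HIT, frames=[2,4]
Step 7: ref 2 -> HIT, frames=[2,4]
Step 8: ref 3 -> FAULT, evict 4, frames=[2,3]
At step 8: evicted page 4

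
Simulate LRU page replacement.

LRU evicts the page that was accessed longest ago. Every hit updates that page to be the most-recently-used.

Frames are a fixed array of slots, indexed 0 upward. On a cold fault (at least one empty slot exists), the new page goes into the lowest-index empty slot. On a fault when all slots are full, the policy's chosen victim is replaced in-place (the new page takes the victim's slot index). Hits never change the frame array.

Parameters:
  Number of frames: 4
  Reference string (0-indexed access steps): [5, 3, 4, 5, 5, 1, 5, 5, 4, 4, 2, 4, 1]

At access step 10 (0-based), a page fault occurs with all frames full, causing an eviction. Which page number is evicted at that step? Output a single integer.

Step 0: ref 5 -> FAULT, frames=[5,-,-,-]
Step 1: ref 3 -> FAULT, frames=[5,3,-,-]
Step 2: ref 4 -> FAULT, frames=[5,3,4,-]
Step 3: ref 5 -> HIT, frames=[5,3,4,-]
Step 4: ref 5 -> HIT, frames=[5,3,4,-]
Step 5: ref 1 -> FAULT, frames=[5,3,4,1]
Step 6: ref 5 -> HIT, frames=[5,3,4,1]
Step 7: ref 5 -> HIT, frames=[5,3,4,1]
Step 8: ref 4 -> HIT, frames=[5,3,4,1]
Step 9: ref 4 -> HIT, frames=[5,3,4,1]
Step 10: ref 2 -> FAULT, evict 3, frames=[5,2,4,1]
At step 10: evicted page 3

Answer: 3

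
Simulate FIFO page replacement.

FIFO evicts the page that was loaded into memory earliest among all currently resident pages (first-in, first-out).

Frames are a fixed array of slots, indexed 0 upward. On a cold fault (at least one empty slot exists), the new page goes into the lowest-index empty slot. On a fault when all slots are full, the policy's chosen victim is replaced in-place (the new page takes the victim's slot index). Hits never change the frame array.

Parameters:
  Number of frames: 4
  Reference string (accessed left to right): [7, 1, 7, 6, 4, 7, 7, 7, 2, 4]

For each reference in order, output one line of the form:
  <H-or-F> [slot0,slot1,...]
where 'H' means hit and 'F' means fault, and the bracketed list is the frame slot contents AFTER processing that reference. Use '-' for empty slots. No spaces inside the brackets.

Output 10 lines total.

F [7,-,-,-]
F [7,1,-,-]
H [7,1,-,-]
F [7,1,6,-]
F [7,1,6,4]
H [7,1,6,4]
H [7,1,6,4]
H [7,1,6,4]
F [2,1,6,4]
H [2,1,6,4]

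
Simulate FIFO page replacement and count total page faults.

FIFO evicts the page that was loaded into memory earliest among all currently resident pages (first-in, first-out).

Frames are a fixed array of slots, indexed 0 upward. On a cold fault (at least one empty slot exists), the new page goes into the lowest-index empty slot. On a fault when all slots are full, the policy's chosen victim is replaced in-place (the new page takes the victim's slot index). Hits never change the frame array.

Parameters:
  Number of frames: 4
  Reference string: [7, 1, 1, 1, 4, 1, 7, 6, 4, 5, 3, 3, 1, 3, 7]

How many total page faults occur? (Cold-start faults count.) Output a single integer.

Answer: 8

Derivation:
Step 0: ref 7 → FAULT, frames=[7,-,-,-]
Step 1: ref 1 → FAULT, frames=[7,1,-,-]
Step 2: ref 1 → HIT, frames=[7,1,-,-]
Step 3: ref 1 → HIT, frames=[7,1,-,-]
Step 4: ref 4 → FAULT, frames=[7,1,4,-]
Step 5: ref 1 → HIT, frames=[7,1,4,-]
Step 6: ref 7 → HIT, frames=[7,1,4,-]
Step 7: ref 6 → FAULT, frames=[7,1,4,6]
Step 8: ref 4 → HIT, frames=[7,1,4,6]
Step 9: ref 5 → FAULT (evict 7), frames=[5,1,4,6]
Step 10: ref 3 → FAULT (evict 1), frames=[5,3,4,6]
Step 11: ref 3 → HIT, frames=[5,3,4,6]
Step 12: ref 1 → FAULT (evict 4), frames=[5,3,1,6]
Step 13: ref 3 → HIT, frames=[5,3,1,6]
Step 14: ref 7 → FAULT (evict 6), frames=[5,3,1,7]
Total faults: 8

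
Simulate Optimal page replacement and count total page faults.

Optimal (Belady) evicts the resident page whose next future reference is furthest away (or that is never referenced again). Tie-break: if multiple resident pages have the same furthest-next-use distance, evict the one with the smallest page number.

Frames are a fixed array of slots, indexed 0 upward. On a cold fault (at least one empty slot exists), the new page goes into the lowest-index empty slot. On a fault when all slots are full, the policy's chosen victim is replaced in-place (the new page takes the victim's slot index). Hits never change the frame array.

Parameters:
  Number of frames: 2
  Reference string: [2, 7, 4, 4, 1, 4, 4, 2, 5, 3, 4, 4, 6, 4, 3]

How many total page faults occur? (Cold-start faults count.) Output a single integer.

Answer: 9

Derivation:
Step 0: ref 2 → FAULT, frames=[2,-]
Step 1: ref 7 → FAULT, frames=[2,7]
Step 2: ref 4 → FAULT (evict 7), frames=[2,4]
Step 3: ref 4 → HIT, frames=[2,4]
Step 4: ref 1 → FAULT (evict 2), frames=[1,4]
Step 5: ref 4 → HIT, frames=[1,4]
Step 6: ref 4 → HIT, frames=[1,4]
Step 7: ref 2 → FAULT (evict 1), frames=[2,4]
Step 8: ref 5 → FAULT (evict 2), frames=[5,4]
Step 9: ref 3 → FAULT (evict 5), frames=[3,4]
Step 10: ref 4 → HIT, frames=[3,4]
Step 11: ref 4 → HIT, frames=[3,4]
Step 12: ref 6 → FAULT (evict 3), frames=[6,4]
Step 13: ref 4 → HIT, frames=[6,4]
Step 14: ref 3 → FAULT (evict 4), frames=[6,3]
Total faults: 9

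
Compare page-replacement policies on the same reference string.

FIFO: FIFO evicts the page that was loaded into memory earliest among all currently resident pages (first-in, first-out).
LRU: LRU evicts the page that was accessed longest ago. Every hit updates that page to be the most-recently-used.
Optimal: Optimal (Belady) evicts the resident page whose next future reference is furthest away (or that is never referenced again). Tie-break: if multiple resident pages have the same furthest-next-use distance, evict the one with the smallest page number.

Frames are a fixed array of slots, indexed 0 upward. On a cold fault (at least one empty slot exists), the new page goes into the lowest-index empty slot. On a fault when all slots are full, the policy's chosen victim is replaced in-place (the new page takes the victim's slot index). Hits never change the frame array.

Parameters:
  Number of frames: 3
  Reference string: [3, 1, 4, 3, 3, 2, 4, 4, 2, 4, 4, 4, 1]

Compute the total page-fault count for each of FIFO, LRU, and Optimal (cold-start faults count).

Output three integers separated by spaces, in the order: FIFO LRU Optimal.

--- FIFO ---
  step 0: ref 3 -> FAULT, frames=[3,-,-] (faults so far: 1)
  step 1: ref 1 -> FAULT, frames=[3,1,-] (faults so far: 2)
  step 2: ref 4 -> FAULT, frames=[3,1,4] (faults so far: 3)
  step 3: ref 3 -> HIT, frames=[3,1,4] (faults so far: 3)
  step 4: ref 3 -> HIT, frames=[3,1,4] (faults so far: 3)
  step 5: ref 2 -> FAULT, evict 3, frames=[2,1,4] (faults so far: 4)
  step 6: ref 4 -> HIT, frames=[2,1,4] (faults so far: 4)
  step 7: ref 4 -> HIT, frames=[2,1,4] (faults so far: 4)
  step 8: ref 2 -> HIT, frames=[2,1,4] (faults so far: 4)
  step 9: ref 4 -> HIT, frames=[2,1,4] (faults so far: 4)
  step 10: ref 4 -> HIT, frames=[2,1,4] (faults so far: 4)
  step 11: ref 4 -> HIT, frames=[2,1,4] (faults so far: 4)
  step 12: ref 1 -> HIT, frames=[2,1,4] (faults so far: 4)
  FIFO total faults: 4
--- LRU ---
  step 0: ref 3 -> FAULT, frames=[3,-,-] (faults so far: 1)
  step 1: ref 1 -> FAULT, frames=[3,1,-] (faults so far: 2)
  step 2: ref 4 -> FAULT, frames=[3,1,4] (faults so far: 3)
  step 3: ref 3 -> HIT, frames=[3,1,4] (faults so far: 3)
  step 4: ref 3 -> HIT, frames=[3,1,4] (faults so far: 3)
  step 5: ref 2 -> FAULT, evict 1, frames=[3,2,4] (faults so far: 4)
  step 6: ref 4 -> HIT, frames=[3,2,4] (faults so far: 4)
  step 7: ref 4 -> HIT, frames=[3,2,4] (faults so far: 4)
  step 8: ref 2 -> HIT, frames=[3,2,4] (faults so far: 4)
  step 9: ref 4 -> HIT, frames=[3,2,4] (faults so far: 4)
  step 10: ref 4 -> HIT, frames=[3,2,4] (faults so far: 4)
  step 11: ref 4 -> HIT, frames=[3,2,4] (faults so far: 4)
  step 12: ref 1 -> FAULT, evict 3, frames=[1,2,4] (faults so far: 5)
  LRU total faults: 5
--- Optimal ---
  step 0: ref 3 -> FAULT, frames=[3,-,-] (faults so far: 1)
  step 1: ref 1 -> FAULT, frames=[3,1,-] (faults so far: 2)
  step 2: ref 4 -> FAULT, frames=[3,1,4] (faults so far: 3)
  step 3: ref 3 -> HIT, frames=[3,1,4] (faults so far: 3)
  step 4: ref 3 -> HIT, frames=[3,1,4] (faults so far: 3)
  step 5: ref 2 -> FAULT, evict 3, frames=[2,1,4] (faults so far: 4)
  step 6: ref 4 -> HIT, frames=[2,1,4] (faults so far: 4)
  step 7: ref 4 -> HIT, frames=[2,1,4] (faults so far: 4)
  step 8: ref 2 -> HIT, frames=[2,1,4] (faults so far: 4)
  step 9: ref 4 -> HIT, frames=[2,1,4] (faults so far: 4)
  step 10: ref 4 -> HIT, frames=[2,1,4] (faults so far: 4)
  step 11: ref 4 -> HIT, frames=[2,1,4] (faults so far: 4)
  step 12: ref 1 -> HIT, frames=[2,1,4] (faults so far: 4)
  Optimal total faults: 4

Answer: 4 5 4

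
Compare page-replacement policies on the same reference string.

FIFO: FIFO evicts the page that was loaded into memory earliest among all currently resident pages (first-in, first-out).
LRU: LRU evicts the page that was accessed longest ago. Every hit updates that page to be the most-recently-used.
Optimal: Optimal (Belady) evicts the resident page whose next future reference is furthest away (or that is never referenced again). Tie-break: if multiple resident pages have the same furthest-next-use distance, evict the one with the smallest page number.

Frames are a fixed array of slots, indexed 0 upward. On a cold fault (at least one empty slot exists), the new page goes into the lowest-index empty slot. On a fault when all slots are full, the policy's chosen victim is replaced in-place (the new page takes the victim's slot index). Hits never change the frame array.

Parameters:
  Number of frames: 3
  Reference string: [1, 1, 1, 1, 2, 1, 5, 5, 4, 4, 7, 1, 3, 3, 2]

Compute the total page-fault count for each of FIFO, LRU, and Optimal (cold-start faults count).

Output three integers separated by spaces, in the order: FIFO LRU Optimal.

Answer: 8 8 6

Derivation:
--- FIFO ---
  step 0: ref 1 -> FAULT, frames=[1,-,-] (faults so far: 1)
  step 1: ref 1 -> HIT, frames=[1,-,-] (faults so far: 1)
  step 2: ref 1 -> HIT, frames=[1,-,-] (faults so far: 1)
  step 3: ref 1 -> HIT, frames=[1,-,-] (faults so far: 1)
  step 4: ref 2 -> FAULT, frames=[1,2,-] (faults so far: 2)
  step 5: ref 1 -> HIT, frames=[1,2,-] (faults so far: 2)
  step 6: ref 5 -> FAULT, frames=[1,2,5] (faults so far: 3)
  step 7: ref 5 -> HIT, frames=[1,2,5] (faults so far: 3)
  step 8: ref 4 -> FAULT, evict 1, frames=[4,2,5] (faults so far: 4)
  step 9: ref 4 -> HIT, frames=[4,2,5] (faults so far: 4)
  step 10: ref 7 -> FAULT, evict 2, frames=[4,7,5] (faults so far: 5)
  step 11: ref 1 -> FAULT, evict 5, frames=[4,7,1] (faults so far: 6)
  step 12: ref 3 -> FAULT, evict 4, frames=[3,7,1] (faults so far: 7)
  step 13: ref 3 -> HIT, frames=[3,7,1] (faults so far: 7)
  step 14: ref 2 -> FAULT, evict 7, frames=[3,2,1] (faults so far: 8)
  FIFO total faults: 8
--- LRU ---
  step 0: ref 1 -> FAULT, frames=[1,-,-] (faults so far: 1)
  step 1: ref 1 -> HIT, frames=[1,-,-] (faults so far: 1)
  step 2: ref 1 -> HIT, frames=[1,-,-] (faults so far: 1)
  step 3: ref 1 -> HIT, frames=[1,-,-] (faults so far: 1)
  step 4: ref 2 -> FAULT, frames=[1,2,-] (faults so far: 2)
  step 5: ref 1 -> HIT, frames=[1,2,-] (faults so far: 2)
  step 6: ref 5 -> FAULT, frames=[1,2,5] (faults so far: 3)
  step 7: ref 5 -> HIT, frames=[1,2,5] (faults so far: 3)
  step 8: ref 4 -> FAULT, evict 2, frames=[1,4,5] (faults so far: 4)
  step 9: ref 4 -> HIT, frames=[1,4,5] (faults so far: 4)
  step 10: ref 7 -> FAULT, evict 1, frames=[7,4,5] (faults so far: 5)
  step 11: ref 1 -> FAULT, evict 5, frames=[7,4,1] (faults so far: 6)
  step 12: ref 3 -> FAULT, evict 4, frames=[7,3,1] (faults so far: 7)
  step 13: ref 3 -> HIT, frames=[7,3,1] (faults so far: 7)
  step 14: ref 2 -> FAULT, evict 7, frames=[2,3,1] (faults so far: 8)
  LRU total faults: 8
--- Optimal ---
  step 0: ref 1 -> FAULT, frames=[1,-,-] (faults so far: 1)
  step 1: ref 1 -> HIT, frames=[1,-,-] (faults so far: 1)
  step 2: ref 1 -> HIT, frames=[1,-,-] (faults so far: 1)
  step 3: ref 1 -> HIT, frames=[1,-,-] (faults so far: 1)
  step 4: ref 2 -> FAULT, frames=[1,2,-] (faults so far: 2)
  step 5: ref 1 -> HIT, frames=[1,2,-] (faults so far: 2)
  step 6: ref 5 -> FAULT, frames=[1,2,5] (faults so far: 3)
  step 7: ref 5 -> HIT, frames=[1,2,5] (faults so far: 3)
  step 8: ref 4 -> FAULT, evict 5, frames=[1,2,4] (faults so far: 4)
  step 9: ref 4 -> HIT, frames=[1,2,4] (faults so far: 4)
  step 10: ref 7 -> FAULT, evict 4, frames=[1,2,7] (faults so far: 5)
  step 11: ref 1 -> HIT, frames=[1,2,7] (faults so far: 5)
  step 12: ref 3 -> FAULT, evict 1, frames=[3,2,7] (faults so far: 6)
  step 13: ref 3 -> HIT, frames=[3,2,7] (faults so far: 6)
  step 14: ref 2 -> HIT, frames=[3,2,7] (faults so far: 6)
  Optimal total faults: 6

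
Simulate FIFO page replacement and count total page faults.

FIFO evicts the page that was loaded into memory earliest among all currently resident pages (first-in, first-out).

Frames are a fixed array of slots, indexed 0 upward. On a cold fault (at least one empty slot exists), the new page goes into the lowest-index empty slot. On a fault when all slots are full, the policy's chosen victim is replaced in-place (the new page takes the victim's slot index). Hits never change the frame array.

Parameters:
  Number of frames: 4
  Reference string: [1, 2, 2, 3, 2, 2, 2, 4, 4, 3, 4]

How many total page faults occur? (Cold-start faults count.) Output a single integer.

Answer: 4

Derivation:
Step 0: ref 1 → FAULT, frames=[1,-,-,-]
Step 1: ref 2 → FAULT, frames=[1,2,-,-]
Step 2: ref 2 → HIT, frames=[1,2,-,-]
Step 3: ref 3 → FAULT, frames=[1,2,3,-]
Step 4: ref 2 → HIT, frames=[1,2,3,-]
Step 5: ref 2 → HIT, frames=[1,2,3,-]
Step 6: ref 2 → HIT, frames=[1,2,3,-]
Step 7: ref 4 → FAULT, frames=[1,2,3,4]
Step 8: ref 4 → HIT, frames=[1,2,3,4]
Step 9: ref 3 → HIT, frames=[1,2,3,4]
Step 10: ref 4 → HIT, frames=[1,2,3,4]
Total faults: 4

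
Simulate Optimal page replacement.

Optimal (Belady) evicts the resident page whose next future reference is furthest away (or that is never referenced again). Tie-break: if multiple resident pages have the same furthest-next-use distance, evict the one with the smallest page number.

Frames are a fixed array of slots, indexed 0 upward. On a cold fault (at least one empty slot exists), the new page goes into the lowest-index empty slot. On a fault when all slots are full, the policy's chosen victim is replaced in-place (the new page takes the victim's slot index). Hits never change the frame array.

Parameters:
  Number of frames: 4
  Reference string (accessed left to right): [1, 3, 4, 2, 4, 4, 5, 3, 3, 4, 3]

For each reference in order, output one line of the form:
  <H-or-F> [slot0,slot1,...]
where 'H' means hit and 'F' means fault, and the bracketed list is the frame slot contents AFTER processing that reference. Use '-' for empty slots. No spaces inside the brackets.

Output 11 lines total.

F [1,-,-,-]
F [1,3,-,-]
F [1,3,4,-]
F [1,3,4,2]
H [1,3,4,2]
H [1,3,4,2]
F [5,3,4,2]
H [5,3,4,2]
H [5,3,4,2]
H [5,3,4,2]
H [5,3,4,2]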